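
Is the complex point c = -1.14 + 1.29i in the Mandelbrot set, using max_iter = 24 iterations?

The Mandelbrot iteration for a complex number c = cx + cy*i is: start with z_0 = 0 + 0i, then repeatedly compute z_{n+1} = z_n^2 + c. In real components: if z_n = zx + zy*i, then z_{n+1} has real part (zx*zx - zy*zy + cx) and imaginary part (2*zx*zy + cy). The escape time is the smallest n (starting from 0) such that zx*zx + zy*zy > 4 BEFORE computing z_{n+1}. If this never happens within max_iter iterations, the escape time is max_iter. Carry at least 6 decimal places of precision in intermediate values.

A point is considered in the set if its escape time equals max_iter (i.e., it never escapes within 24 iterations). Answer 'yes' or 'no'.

Answer: no

Derivation:
z_0 = 0 + 0i, c = -1.1400 + 1.2900i
Iter 1: z = -1.1400 + 1.2900i, |z|^2 = 2.9637
Iter 2: z = -1.5045 + -1.6512i, |z|^2 = 4.9900
Escaped at iteration 2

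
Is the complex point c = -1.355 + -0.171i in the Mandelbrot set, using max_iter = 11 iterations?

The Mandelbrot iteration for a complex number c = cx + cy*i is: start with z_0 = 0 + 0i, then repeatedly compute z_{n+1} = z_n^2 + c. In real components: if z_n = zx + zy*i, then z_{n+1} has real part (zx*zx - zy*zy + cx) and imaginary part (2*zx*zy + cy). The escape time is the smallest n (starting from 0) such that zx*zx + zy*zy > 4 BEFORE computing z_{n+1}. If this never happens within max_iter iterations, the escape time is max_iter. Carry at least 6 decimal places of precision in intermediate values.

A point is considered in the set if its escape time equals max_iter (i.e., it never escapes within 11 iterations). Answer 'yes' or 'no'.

z_0 = 0 + 0i, c = -1.3550 + -0.1710i
Iter 1: z = -1.3550 + -0.1710i, |z|^2 = 1.8653
Iter 2: z = 0.4518 + 0.2924i, |z|^2 = 0.2896
Iter 3: z = -1.2364 + 0.0932i, |z|^2 = 1.5374
Iter 4: z = 0.1650 + -0.4015i, |z|^2 = 0.1884
Iter 5: z = -1.4890 + -0.3035i, |z|^2 = 2.3092
Iter 6: z = 0.7700 + 0.7328i, |z|^2 = 1.1298
Iter 7: z = -1.2991 + 0.9574i, |z|^2 = 2.6042
Iter 8: z = -0.5839 + -2.6584i, |z|^2 = 7.4082
Escaped at iteration 8

Answer: no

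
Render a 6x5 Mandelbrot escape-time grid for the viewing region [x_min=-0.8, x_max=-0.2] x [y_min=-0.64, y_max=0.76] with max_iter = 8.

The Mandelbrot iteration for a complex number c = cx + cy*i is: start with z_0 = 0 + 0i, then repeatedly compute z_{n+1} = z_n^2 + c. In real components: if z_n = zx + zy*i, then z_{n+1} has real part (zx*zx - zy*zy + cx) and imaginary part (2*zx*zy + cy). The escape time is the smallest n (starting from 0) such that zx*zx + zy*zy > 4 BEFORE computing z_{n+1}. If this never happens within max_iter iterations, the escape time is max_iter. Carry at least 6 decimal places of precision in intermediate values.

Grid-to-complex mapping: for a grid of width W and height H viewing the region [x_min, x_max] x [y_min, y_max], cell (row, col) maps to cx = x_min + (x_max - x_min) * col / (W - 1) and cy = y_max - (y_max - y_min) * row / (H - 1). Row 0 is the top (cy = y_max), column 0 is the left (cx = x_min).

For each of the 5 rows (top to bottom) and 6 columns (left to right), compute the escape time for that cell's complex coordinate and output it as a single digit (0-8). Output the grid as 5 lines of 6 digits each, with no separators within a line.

(row=0, col=0): c = -0.8000 + 0.7600i → escape time 4
(row=0, col=1): c = -0.6800 + 0.7600i → escape time 4
(row=0, col=2): c = -0.5600 + 0.7600i → escape time 6
(row=0, col=3): c = -0.4400 + 0.7600i → escape time 6
(row=0, col=4): c = -0.3200 + 0.7600i → escape time 8
(row=0, col=5): c = -0.2000 + 0.7600i → escape time 8
(row=1, col=0): c = -0.8000 + 0.4100i → escape time 7
(row=1, col=1): c = -0.6800 + 0.4100i → escape time 8
(row=1, col=2): c = -0.5600 + 0.4100i → escape time 8
(row=1, col=3): c = -0.4400 + 0.4100i → escape time 8
(row=1, col=4): c = -0.3200 + 0.4100i → escape time 8
(row=1, col=5): c = -0.2000 + 0.4100i → escape time 8
(row=2, col=0): c = -0.8000 + 0.0600i → escape time 8
(row=2, col=1): c = -0.6800 + 0.0600i → escape time 8
(row=2, col=2): c = -0.5600 + 0.0600i → escape time 8
(row=2, col=3): c = -0.4400 + 0.0600i → escape time 8
(row=2, col=4): c = -0.3200 + 0.0600i → escape time 8
(row=2, col=5): c = -0.2000 + 0.0600i → escape time 8
(row=3, col=0): c = -0.8000 + -0.2900i → escape time 8
(row=3, col=1): c = -0.6800 + -0.2900i → escape time 8
(row=3, col=2): c = -0.5600 + -0.2900i → escape time 8
(row=3, col=3): c = -0.4400 + -0.2900i → escape time 8
(row=3, col=4): c = -0.3200 + -0.2900i → escape time 8
(row=3, col=5): c = -0.2000 + -0.2900i → escape time 8
(row=4, col=0): c = -0.8000 + -0.6400i → escape time 5
(row=4, col=1): c = -0.6800 + -0.6400i → escape time 6
(row=4, col=2): c = -0.5600 + -0.6400i → escape time 8
(row=4, col=3): c = -0.4400 + -0.6400i → escape time 8
(row=4, col=4): c = -0.3200 + -0.6400i → escape time 8
(row=4, col=5): c = -0.2000 + -0.6400i → escape time 8

Answer: 446688
788888
888888
888888
568888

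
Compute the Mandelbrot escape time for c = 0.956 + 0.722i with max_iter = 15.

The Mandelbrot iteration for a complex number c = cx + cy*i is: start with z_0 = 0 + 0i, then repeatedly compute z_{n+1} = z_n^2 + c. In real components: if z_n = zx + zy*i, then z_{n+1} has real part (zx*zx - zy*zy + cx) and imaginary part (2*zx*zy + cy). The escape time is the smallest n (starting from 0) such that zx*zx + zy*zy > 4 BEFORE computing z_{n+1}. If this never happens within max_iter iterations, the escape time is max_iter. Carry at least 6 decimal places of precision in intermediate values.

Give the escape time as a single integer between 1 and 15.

z_0 = 0 + 0i, c = 0.9560 + 0.7220i
Iter 1: z = 0.9560 + 0.7220i, |z|^2 = 1.4352
Iter 2: z = 1.3487 + 2.1025i, |z|^2 = 6.2392
Escaped at iteration 2

Answer: 2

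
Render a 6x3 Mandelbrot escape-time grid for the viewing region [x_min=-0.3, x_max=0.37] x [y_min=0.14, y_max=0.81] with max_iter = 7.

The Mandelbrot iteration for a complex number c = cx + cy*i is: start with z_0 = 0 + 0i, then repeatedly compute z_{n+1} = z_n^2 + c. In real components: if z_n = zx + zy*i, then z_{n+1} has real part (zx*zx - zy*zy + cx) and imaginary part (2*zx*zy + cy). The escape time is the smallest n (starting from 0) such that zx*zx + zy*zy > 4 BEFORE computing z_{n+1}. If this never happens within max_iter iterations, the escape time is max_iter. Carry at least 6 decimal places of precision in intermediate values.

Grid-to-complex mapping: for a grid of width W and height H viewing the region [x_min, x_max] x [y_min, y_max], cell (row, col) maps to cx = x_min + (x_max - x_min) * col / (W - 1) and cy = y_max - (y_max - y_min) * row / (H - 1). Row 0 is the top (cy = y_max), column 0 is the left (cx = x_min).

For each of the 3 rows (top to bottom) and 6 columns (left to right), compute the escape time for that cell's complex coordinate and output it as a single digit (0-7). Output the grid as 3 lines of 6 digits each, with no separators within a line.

(row=0, col=0): c = -0.3000 + 0.8100i → escape time 7
(row=0, col=1): c = -0.1660 + 0.8100i → escape time 7
(row=0, col=2): c = -0.0320 + 0.8100i → escape time 7
(row=0, col=3): c = 0.1020 + 0.8100i → escape time 6
(row=0, col=4): c = 0.2360 + 0.8100i → escape time 5
(row=0, col=5): c = 0.3700 + 0.8100i → escape time 4
(row=1, col=0): c = -0.3000 + 0.4750i → escape time 7
(row=1, col=1): c = -0.1660 + 0.4750i → escape time 7
(row=1, col=2): c = -0.0320 + 0.4750i → escape time 7
(row=1, col=3): c = 0.1020 + 0.4750i → escape time 7
(row=1, col=4): c = 0.2360 + 0.4750i → escape time 7
(row=1, col=5): c = 0.3700 + 0.4750i → escape time 7
(row=2, col=0): c = -0.3000 + 0.1400i → escape time 7
(row=2, col=1): c = -0.1660 + 0.1400i → escape time 7
(row=2, col=2): c = -0.0320 + 0.1400i → escape time 7
(row=2, col=3): c = 0.1020 + 0.1400i → escape time 7
(row=2, col=4): c = 0.2360 + 0.1400i → escape time 7
(row=2, col=5): c = 0.3700 + 0.1400i → escape time 7

Answer: 777654
777777
777777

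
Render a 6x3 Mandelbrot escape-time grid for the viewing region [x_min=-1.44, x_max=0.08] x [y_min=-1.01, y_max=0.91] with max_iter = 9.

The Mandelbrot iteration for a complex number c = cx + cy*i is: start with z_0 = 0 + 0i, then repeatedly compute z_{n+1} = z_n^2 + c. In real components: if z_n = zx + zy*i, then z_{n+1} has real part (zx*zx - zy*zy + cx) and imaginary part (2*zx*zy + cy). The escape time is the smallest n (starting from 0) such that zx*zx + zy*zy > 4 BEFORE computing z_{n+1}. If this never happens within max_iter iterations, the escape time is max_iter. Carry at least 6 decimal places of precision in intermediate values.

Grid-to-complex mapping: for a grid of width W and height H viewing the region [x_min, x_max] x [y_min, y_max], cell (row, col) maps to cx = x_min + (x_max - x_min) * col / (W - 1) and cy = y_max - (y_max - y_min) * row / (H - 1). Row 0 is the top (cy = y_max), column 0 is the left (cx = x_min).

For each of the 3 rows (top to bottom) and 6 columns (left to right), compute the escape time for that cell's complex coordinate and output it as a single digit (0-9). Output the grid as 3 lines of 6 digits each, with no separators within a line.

(row=0, col=0): c = -1.4400 + 0.9100i → escape time 3
(row=0, col=1): c = -1.1360 + 0.9100i → escape time 3
(row=0, col=2): c = -0.8320 + 0.9100i → escape time 3
(row=0, col=3): c = -0.5280 + 0.9100i → escape time 4
(row=0, col=4): c = -0.2240 + 0.9100i → escape time 8
(row=0, col=5): c = 0.0800 + 0.9100i → escape time 5
(row=1, col=0): c = -1.4400 + -0.0500i → escape time 9
(row=1, col=1): c = -1.1360 + -0.0500i → escape time 9
(row=1, col=2): c = -0.8320 + -0.0500i → escape time 9
(row=1, col=3): c = -0.5280 + -0.0500i → escape time 9
(row=1, col=4): c = -0.2240 + -0.0500i → escape time 9
(row=1, col=5): c = 0.0800 + -0.0500i → escape time 9
(row=2, col=0): c = -1.4400 + -1.0100i → escape time 3
(row=2, col=1): c = -1.1360 + -1.0100i → escape time 3
(row=2, col=2): c = -0.8320 + -1.0100i → escape time 3
(row=2, col=3): c = -0.5280 + -1.0100i → escape time 4
(row=2, col=4): c = -0.2240 + -1.0100i → escape time 6
(row=2, col=5): c = 0.0800 + -1.0100i → escape time 4

Answer: 333485
999999
333464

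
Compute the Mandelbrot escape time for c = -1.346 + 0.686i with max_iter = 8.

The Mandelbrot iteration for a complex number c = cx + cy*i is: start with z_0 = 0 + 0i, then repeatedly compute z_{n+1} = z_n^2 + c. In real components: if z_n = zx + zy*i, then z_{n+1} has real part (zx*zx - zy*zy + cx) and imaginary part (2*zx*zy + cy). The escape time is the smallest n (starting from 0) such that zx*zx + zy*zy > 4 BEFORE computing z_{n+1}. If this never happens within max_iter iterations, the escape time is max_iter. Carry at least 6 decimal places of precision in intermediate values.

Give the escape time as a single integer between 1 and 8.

Answer: 3

Derivation:
z_0 = 0 + 0i, c = -1.3460 + 0.6860i
Iter 1: z = -1.3460 + 0.6860i, |z|^2 = 2.2823
Iter 2: z = -0.0049 + -1.1607i, |z|^2 = 1.3473
Iter 3: z = -2.6932 + 0.6973i, |z|^2 = 7.7397
Escaped at iteration 3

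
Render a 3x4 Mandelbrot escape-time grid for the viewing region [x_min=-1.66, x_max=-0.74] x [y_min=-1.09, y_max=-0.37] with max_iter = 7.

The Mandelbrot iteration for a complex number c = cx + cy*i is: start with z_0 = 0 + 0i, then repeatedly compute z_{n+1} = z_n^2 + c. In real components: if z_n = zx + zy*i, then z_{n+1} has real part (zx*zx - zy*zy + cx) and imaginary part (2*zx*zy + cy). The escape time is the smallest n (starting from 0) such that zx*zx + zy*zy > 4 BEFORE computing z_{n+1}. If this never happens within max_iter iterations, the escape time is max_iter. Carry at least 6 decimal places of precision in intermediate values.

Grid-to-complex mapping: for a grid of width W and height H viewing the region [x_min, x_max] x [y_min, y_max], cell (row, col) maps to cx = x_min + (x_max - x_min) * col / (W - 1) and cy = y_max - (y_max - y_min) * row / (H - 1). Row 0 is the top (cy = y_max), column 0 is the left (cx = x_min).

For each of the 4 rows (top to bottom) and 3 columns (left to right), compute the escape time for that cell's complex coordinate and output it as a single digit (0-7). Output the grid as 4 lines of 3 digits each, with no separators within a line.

Answer: 477
336
234
233

Derivation:
(row=0, col=0): c = -1.6600 + -0.3700i → escape time 4
(row=0, col=1): c = -1.2000 + -0.3700i → escape time 7
(row=0, col=2): c = -0.7400 + -0.3700i → escape time 7
(row=1, col=0): c = -1.6600 + -0.6100i → escape time 3
(row=1, col=1): c = -1.2000 + -0.6100i → escape time 3
(row=1, col=2): c = -0.7400 + -0.6100i → escape time 6
(row=2, col=0): c = -1.6600 + -0.8500i → escape time 2
(row=2, col=1): c = -1.2000 + -0.8500i → escape time 3
(row=2, col=2): c = -0.7400 + -0.8500i → escape time 4
(row=3, col=0): c = -1.6600 + -1.0900i → escape time 2
(row=3, col=1): c = -1.2000 + -1.0900i → escape time 3
(row=3, col=2): c = -0.7400 + -1.0900i → escape time 3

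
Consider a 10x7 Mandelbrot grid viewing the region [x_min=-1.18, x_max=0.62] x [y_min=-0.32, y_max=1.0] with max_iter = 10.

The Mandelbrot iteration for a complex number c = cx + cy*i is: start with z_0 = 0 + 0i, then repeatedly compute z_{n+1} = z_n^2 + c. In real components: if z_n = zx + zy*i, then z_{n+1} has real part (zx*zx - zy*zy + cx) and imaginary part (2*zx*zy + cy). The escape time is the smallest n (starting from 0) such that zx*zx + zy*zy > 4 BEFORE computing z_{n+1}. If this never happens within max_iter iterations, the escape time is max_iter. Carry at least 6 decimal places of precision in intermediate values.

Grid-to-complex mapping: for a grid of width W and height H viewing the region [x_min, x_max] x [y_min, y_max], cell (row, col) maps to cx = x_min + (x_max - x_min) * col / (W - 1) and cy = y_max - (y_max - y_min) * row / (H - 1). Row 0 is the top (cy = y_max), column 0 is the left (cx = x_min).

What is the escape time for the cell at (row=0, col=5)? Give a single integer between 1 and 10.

z_0 = 0 + 0i, c = -0.1800 + 1.0000i
Iter 1: z = -0.1800 + 1.0000i, |z|^2 = 1.0324
Iter 2: z = -1.1476 + 0.6400i, |z|^2 = 1.7266
Iter 3: z = 0.7274 + -0.4689i, |z|^2 = 0.7490
Iter 4: z = 0.1292 + 0.3178i, |z|^2 = 0.1177
Iter 5: z = -0.2643 + 1.0821i, |z|^2 = 1.2409
Iter 6: z = -1.2811 + 0.4280i, |z|^2 = 1.8244
Iter 7: z = 1.2781 + -0.0965i, |z|^2 = 1.6429
Iter 8: z = 1.4443 + 0.7532i, |z|^2 = 2.6534
Iter 9: z = 1.3386 + 3.1758i, |z|^2 = 11.8779
Escaped at iteration 9

Answer: 9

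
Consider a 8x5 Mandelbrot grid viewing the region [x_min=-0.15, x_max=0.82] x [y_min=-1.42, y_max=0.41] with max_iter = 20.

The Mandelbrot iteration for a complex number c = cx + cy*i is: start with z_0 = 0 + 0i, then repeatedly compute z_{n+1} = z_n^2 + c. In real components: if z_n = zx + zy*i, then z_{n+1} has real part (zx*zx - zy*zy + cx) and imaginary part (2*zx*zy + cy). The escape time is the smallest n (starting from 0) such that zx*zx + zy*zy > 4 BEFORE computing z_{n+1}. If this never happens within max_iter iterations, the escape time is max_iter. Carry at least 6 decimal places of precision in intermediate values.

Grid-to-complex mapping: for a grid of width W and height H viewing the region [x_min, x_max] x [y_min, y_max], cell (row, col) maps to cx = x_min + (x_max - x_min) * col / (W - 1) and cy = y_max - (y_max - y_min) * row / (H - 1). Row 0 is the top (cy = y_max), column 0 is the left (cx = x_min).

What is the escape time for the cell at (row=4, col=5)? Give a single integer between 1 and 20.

z_0 = 0 + 0i, c = 0.5429 + -1.4200i
Iter 1: z = 0.5429 + -1.4200i, |z|^2 = 2.3111
Iter 2: z = -1.1788 + -2.9617i, |z|^2 = 10.1614
Escaped at iteration 2

Answer: 2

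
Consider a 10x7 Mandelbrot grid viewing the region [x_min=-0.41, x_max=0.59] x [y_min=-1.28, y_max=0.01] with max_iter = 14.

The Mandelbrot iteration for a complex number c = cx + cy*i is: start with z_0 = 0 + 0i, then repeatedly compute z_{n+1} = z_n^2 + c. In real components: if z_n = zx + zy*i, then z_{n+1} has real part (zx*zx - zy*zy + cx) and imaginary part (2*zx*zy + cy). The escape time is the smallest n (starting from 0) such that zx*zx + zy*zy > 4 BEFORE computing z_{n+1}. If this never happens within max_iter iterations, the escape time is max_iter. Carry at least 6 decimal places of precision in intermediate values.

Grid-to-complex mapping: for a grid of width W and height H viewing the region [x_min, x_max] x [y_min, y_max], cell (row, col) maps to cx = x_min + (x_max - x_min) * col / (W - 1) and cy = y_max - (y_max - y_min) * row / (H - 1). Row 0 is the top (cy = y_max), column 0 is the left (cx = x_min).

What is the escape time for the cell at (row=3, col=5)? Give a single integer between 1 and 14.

z_0 = 0 + 0i, c = 0.1456 + -0.6350i
Iter 1: z = 0.1456 + -0.6350i, |z|^2 = 0.4244
Iter 2: z = -0.2365 + -0.8199i, |z|^2 = 0.7281
Iter 3: z = -0.4707 + -0.2472i, |z|^2 = 0.2827
Iter 4: z = 0.3060 + -0.4023i, |z|^2 = 0.2554
Iter 5: z = 0.0774 + -0.8812i, |z|^2 = 0.7824
Iter 6: z = -0.6249 + -0.7713i, |z|^2 = 0.9855
Iter 7: z = -0.0589 + 0.3290i, |z|^2 = 0.1117
Iter 8: z = 0.0408 + -0.6738i, |z|^2 = 0.4556
Iter 9: z = -0.3067 + -0.6899i, |z|^2 = 0.5701
Iter 10: z = -0.2364 + -0.2117i, |z|^2 = 0.1007
Iter 11: z = 0.1566 + -0.5349i, |z|^2 = 0.3106
Iter 12: z = -0.1160 + -0.8025i, |z|^2 = 0.6575
Iter 13: z = -0.4850 + -0.4488i, |z|^2 = 0.4366

Answer: 14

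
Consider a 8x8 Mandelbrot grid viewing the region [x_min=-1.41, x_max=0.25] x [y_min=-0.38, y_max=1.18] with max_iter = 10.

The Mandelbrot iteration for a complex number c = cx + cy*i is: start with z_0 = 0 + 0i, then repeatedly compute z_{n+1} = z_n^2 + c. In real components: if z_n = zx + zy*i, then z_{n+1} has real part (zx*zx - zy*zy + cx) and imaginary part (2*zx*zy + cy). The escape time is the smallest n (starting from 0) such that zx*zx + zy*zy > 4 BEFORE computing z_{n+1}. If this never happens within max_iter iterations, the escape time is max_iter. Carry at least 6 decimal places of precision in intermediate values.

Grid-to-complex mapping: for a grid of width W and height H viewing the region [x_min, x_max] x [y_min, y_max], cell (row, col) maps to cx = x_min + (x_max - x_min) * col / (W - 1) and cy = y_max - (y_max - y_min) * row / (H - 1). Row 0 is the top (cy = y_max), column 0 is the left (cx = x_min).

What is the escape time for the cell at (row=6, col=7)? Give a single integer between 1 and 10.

Answer: 10

Derivation:
z_0 = 0 + 0i, c = 0.2500 + -0.1571i
Iter 1: z = 0.2500 + -0.1571i, |z|^2 = 0.0872
Iter 2: z = 0.2878 + -0.2357i, |z|^2 = 0.1384
Iter 3: z = 0.2773 + -0.2928i, |z|^2 = 0.1626
Iter 4: z = 0.2411 + -0.3195i, |z|^2 = 0.1602
Iter 5: z = 0.2060 + -0.3112i, |z|^2 = 0.1393
Iter 6: z = 0.1956 + -0.2854i, |z|^2 = 0.1197
Iter 7: z = 0.2068 + -0.2688i, |z|^2 = 0.1150
Iter 8: z = 0.2205 + -0.2683i, |z|^2 = 0.1206
Iter 9: z = 0.2266 + -0.2755i, |z|^2 = 0.1273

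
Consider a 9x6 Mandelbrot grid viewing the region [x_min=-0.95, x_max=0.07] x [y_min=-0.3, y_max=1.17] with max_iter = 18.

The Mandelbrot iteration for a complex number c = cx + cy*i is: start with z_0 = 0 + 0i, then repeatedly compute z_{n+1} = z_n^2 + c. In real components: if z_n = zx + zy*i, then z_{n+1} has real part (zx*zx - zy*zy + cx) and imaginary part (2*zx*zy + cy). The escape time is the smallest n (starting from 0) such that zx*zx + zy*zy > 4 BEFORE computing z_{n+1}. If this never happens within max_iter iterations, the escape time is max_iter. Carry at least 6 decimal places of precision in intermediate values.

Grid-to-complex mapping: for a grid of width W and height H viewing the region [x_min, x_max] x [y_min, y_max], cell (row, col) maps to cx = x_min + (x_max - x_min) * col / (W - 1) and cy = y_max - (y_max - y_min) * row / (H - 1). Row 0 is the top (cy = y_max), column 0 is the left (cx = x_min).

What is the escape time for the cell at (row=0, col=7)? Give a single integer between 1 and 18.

z_0 = 0 + 0i, c = -0.0575 + 1.1700i
Iter 1: z = -0.0575 + 1.1700i, |z|^2 = 1.3722
Iter 2: z = -1.4231 + 1.0355i, |z|^2 = 3.0974
Iter 3: z = 0.8955 + -1.7771i, |z|^2 = 3.9600
Iter 4: z = -2.4135 + -2.0129i, |z|^2 = 9.8769
Escaped at iteration 4

Answer: 4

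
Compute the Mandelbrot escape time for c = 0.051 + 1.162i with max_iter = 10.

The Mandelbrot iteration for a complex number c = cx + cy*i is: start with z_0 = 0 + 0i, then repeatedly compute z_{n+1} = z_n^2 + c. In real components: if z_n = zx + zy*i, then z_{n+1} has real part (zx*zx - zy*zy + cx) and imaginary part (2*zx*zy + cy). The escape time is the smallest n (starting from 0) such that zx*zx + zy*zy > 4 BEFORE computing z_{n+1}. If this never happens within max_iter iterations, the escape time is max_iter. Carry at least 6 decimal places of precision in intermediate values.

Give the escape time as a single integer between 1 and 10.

z_0 = 0 + 0i, c = 0.0510 + 1.1620i
Iter 1: z = 0.0510 + 1.1620i, |z|^2 = 1.3528
Iter 2: z = -1.2966 + 1.2805i, |z|^2 = 3.3210
Iter 3: z = 0.0925 + -2.1588i, |z|^2 = 4.6688
Escaped at iteration 3

Answer: 3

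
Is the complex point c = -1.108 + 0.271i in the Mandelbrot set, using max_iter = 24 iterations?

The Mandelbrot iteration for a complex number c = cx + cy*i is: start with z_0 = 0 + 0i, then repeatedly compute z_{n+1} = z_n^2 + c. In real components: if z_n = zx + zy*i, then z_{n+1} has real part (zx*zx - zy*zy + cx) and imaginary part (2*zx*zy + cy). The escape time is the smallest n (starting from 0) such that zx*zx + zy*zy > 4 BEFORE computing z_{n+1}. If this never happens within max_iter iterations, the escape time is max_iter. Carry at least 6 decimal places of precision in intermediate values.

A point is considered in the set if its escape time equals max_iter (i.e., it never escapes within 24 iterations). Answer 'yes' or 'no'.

z_0 = 0 + 0i, c = -1.1080 + 0.2710i
Iter 1: z = -1.1080 + 0.2710i, |z|^2 = 1.3011
Iter 2: z = 0.0462 + -0.3295i, |z|^2 = 0.1107
Iter 3: z = -1.2145 + 0.2405i, |z|^2 = 1.5328
Iter 4: z = 0.3090 + -0.3132i, |z|^2 = 0.1936
Iter 5: z = -1.1106 + 0.0774i, |z|^2 = 1.2394
Iter 6: z = 0.1195 + 0.0991i, |z|^2 = 0.0241
Iter 7: z = -1.1036 + 0.2947i, |z|^2 = 1.3047
Iter 8: z = 0.0230 + -0.3794i, |z|^2 = 0.1445
Iter 9: z = -1.2514 + 0.2536i, |z|^2 = 1.6303
Iter 10: z = 0.3937 + -0.3636i, |z|^2 = 0.2872
Iter 11: z = -1.0852 + -0.0153i, |z|^2 = 1.1779
Iter 12: z = 0.0694 + 0.3043i, |z|^2 = 0.0974
Iter 13: z = -1.1958 + 0.3132i, |z|^2 = 1.5279
Iter 14: z = 0.2237 + -0.4781i, |z|^2 = 0.2786
Iter 15: z = -1.2865 + 0.0571i, |z|^2 = 1.6584
Iter 16: z = 0.5439 + 0.1241i, |z|^2 = 0.3112
Iter 17: z = -0.8276 + 0.4060i, |z|^2 = 0.8498
Iter 18: z = -0.5879 + -0.4010i, |z|^2 = 0.5064
Iter 19: z = -0.9232 + 0.7425i, |z|^2 = 1.4036
Iter 20: z = -0.8070 + -1.1000i, |z|^2 = 1.8612
Iter 21: z = -1.6667 + 2.0464i, |z|^2 = 6.9655
Escaped at iteration 21

Answer: no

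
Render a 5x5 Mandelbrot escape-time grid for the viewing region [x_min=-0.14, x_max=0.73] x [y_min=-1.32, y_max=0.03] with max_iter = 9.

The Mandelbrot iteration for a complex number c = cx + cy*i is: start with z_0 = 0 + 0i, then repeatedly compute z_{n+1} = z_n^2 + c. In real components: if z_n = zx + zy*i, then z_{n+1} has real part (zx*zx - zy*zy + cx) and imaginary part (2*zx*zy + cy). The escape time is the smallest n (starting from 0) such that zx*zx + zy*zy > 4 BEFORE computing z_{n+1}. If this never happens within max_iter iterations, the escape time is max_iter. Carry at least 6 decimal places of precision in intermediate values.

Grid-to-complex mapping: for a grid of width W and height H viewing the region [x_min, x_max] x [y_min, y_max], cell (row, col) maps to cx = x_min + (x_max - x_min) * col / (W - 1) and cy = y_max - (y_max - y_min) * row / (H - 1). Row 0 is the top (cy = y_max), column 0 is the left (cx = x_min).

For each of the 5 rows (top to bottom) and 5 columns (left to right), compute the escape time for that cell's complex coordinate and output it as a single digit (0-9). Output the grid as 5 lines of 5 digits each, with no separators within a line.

Answer: 99953
99953
99843
94432
22222

Derivation:
(row=0, col=0): c = -0.1400 + 0.0300i → escape time 9
(row=0, col=1): c = 0.0775 + 0.0300i → escape time 9
(row=0, col=2): c = 0.2950 + 0.0300i → escape time 9
(row=0, col=3): c = 0.5125 + 0.0300i → escape time 5
(row=0, col=4): c = 0.7300 + 0.0300i → escape time 3
(row=1, col=0): c = -0.1400 + -0.3075i → escape time 9
(row=1, col=1): c = 0.0775 + -0.3075i → escape time 9
(row=1, col=2): c = 0.2950 + -0.3075i → escape time 9
(row=1, col=3): c = 0.5125 + -0.3075i → escape time 5
(row=1, col=4): c = 0.7300 + -0.3075i → escape time 3
(row=2, col=0): c = -0.1400 + -0.6450i → escape time 9
(row=2, col=1): c = 0.0775 + -0.6450i → escape time 9
(row=2, col=2): c = 0.2950 + -0.6450i → escape time 8
(row=2, col=3): c = 0.5125 + -0.6450i → escape time 4
(row=2, col=4): c = 0.7300 + -0.6450i → escape time 3
(row=3, col=0): c = -0.1400 + -0.9825i → escape time 9
(row=3, col=1): c = 0.0775 + -0.9825i → escape time 4
(row=3, col=2): c = 0.2950 + -0.9825i → escape time 4
(row=3, col=3): c = 0.5125 + -0.9825i → escape time 3
(row=3, col=4): c = 0.7300 + -0.9825i → escape time 2
(row=4, col=0): c = -0.1400 + -1.3200i → escape time 2
(row=4, col=1): c = 0.0775 + -1.3200i → escape time 2
(row=4, col=2): c = 0.2950 + -1.3200i → escape time 2
(row=4, col=3): c = 0.5125 + -1.3200i → escape time 2
(row=4, col=4): c = 0.7300 + -1.3200i → escape time 2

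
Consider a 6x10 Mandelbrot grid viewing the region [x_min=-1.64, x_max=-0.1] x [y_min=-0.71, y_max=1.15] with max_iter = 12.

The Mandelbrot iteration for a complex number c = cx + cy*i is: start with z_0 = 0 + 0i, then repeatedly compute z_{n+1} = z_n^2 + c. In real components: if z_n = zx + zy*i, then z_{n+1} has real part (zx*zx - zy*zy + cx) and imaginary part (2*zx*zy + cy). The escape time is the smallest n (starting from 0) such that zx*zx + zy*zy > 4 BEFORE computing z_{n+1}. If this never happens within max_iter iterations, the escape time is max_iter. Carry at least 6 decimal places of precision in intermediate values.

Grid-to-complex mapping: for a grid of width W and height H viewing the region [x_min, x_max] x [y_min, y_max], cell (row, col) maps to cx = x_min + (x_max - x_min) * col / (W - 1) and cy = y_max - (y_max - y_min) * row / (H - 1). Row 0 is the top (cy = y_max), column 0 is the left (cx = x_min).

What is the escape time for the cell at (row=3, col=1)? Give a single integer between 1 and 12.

z_0 = 0 + 0i, c = -1.3320 + 0.5300i
Iter 1: z = -1.3320 + 0.5300i, |z|^2 = 2.0551
Iter 2: z = 0.1613 + -0.8819i, |z|^2 = 0.8038
Iter 3: z = -2.0838 + 0.2455i, |z|^2 = 4.4023
Escaped at iteration 3

Answer: 3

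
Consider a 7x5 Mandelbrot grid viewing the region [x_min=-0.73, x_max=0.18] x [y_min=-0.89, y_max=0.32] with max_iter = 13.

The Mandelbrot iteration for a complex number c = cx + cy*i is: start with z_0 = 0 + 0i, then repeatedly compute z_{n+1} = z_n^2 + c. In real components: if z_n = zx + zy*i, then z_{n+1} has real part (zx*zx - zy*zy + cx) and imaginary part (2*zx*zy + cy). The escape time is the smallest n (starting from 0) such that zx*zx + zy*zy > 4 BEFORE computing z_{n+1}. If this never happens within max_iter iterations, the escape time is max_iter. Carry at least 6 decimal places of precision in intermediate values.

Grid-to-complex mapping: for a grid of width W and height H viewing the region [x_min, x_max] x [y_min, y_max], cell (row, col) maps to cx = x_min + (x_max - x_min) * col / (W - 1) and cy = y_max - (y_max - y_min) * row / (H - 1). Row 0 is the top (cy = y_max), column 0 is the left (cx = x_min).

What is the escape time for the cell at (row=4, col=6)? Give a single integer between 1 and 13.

z_0 = 0 + 0i, c = 0.1800 + -0.8900i
Iter 1: z = 0.1800 + -0.8900i, |z|^2 = 0.8245
Iter 2: z = -0.5797 + -1.2104i, |z|^2 = 1.8011
Iter 3: z = -0.9490 + 0.5133i, |z|^2 = 1.1641
Iter 4: z = 0.8171 + -1.8643i, |z|^2 = 4.1434
Escaped at iteration 4

Answer: 4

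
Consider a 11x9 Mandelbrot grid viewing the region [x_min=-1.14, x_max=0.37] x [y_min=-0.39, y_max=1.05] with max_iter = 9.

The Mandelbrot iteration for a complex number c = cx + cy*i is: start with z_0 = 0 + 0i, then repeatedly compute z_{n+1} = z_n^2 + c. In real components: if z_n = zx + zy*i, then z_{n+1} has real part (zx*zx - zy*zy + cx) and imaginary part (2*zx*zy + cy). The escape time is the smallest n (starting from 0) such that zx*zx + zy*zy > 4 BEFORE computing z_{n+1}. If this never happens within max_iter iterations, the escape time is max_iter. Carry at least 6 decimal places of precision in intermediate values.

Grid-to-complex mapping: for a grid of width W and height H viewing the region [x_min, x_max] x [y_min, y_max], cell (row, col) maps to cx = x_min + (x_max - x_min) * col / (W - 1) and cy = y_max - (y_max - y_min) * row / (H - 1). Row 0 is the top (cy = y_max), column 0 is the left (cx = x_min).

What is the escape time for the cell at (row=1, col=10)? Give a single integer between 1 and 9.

Answer: 4

Derivation:
z_0 = 0 + 0i, c = 0.3700 + 0.8700i
Iter 1: z = 0.3700 + 0.8700i, |z|^2 = 0.8938
Iter 2: z = -0.2500 + 1.5138i, |z|^2 = 2.3541
Iter 3: z = -1.8591 + 0.1131i, |z|^2 = 3.4690
Iter 4: z = 3.8134 + 0.4495i, |z|^2 = 14.7442
Escaped at iteration 4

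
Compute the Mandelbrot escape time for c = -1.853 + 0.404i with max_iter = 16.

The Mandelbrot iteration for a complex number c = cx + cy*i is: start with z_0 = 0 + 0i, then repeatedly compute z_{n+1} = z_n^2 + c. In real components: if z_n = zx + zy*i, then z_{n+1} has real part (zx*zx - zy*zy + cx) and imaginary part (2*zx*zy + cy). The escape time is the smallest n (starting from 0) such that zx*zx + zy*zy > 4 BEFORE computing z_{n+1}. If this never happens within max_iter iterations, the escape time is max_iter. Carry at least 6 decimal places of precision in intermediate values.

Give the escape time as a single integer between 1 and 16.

z_0 = 0 + 0i, c = -1.8530 + 0.4040i
Iter 1: z = -1.8530 + 0.4040i, |z|^2 = 3.5968
Iter 2: z = 1.4174 + -1.0932i, |z|^2 = 3.2041
Iter 3: z = -1.0391 + -2.6951i, |z|^2 = 8.3431
Escaped at iteration 3

Answer: 3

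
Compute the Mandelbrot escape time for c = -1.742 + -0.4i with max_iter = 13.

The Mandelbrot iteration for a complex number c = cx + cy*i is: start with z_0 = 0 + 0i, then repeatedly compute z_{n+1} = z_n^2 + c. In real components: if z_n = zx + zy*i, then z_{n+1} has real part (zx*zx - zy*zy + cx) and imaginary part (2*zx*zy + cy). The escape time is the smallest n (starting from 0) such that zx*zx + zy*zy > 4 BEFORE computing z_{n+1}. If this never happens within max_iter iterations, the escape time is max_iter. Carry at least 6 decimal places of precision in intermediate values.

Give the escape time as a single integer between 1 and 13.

z_0 = 0 + 0i, c = -1.7420 + -0.4000i
Iter 1: z = -1.7420 + -0.4000i, |z|^2 = 3.1946
Iter 2: z = 1.1326 + 0.9936i, |z|^2 = 2.2699
Iter 3: z = -1.4465 + 1.8506i, |z|^2 = 5.5173
Escaped at iteration 3

Answer: 3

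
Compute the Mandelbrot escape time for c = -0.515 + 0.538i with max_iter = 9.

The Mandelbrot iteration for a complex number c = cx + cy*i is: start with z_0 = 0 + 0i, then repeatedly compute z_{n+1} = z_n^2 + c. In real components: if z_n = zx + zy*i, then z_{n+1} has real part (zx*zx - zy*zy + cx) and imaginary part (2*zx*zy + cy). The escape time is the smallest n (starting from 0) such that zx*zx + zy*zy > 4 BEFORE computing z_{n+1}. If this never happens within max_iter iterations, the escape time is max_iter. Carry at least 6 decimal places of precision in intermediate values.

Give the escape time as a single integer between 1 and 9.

z_0 = 0 + 0i, c = -0.5150 + 0.5380i
Iter 1: z = -0.5150 + 0.5380i, |z|^2 = 0.5547
Iter 2: z = -0.5392 + -0.0161i, |z|^2 = 0.2910
Iter 3: z = -0.2245 + 0.5554i, |z|^2 = 0.3589
Iter 4: z = -0.7731 + 0.2886i, |z|^2 = 0.6809
Iter 5: z = -0.0007 + 0.0918i, |z|^2 = 0.0084
Iter 6: z = -0.5234 + 0.5379i, |z|^2 = 0.5633
Iter 7: z = -0.5303 + -0.0251i, |z|^2 = 0.2819
Iter 8: z = -0.2344 + 0.5646i, |z|^2 = 0.3737

Answer: 9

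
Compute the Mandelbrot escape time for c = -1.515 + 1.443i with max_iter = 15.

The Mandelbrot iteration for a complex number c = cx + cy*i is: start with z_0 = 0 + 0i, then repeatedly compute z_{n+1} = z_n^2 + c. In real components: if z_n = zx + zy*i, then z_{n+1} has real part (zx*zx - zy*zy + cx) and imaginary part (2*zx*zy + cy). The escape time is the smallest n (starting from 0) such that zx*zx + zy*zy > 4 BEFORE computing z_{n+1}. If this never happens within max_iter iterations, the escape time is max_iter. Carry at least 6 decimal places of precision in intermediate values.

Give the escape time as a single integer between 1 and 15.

z_0 = 0 + 0i, c = -1.5150 + 1.4430i
Iter 1: z = -1.5150 + 1.4430i, |z|^2 = 4.3775
Escaped at iteration 1

Answer: 1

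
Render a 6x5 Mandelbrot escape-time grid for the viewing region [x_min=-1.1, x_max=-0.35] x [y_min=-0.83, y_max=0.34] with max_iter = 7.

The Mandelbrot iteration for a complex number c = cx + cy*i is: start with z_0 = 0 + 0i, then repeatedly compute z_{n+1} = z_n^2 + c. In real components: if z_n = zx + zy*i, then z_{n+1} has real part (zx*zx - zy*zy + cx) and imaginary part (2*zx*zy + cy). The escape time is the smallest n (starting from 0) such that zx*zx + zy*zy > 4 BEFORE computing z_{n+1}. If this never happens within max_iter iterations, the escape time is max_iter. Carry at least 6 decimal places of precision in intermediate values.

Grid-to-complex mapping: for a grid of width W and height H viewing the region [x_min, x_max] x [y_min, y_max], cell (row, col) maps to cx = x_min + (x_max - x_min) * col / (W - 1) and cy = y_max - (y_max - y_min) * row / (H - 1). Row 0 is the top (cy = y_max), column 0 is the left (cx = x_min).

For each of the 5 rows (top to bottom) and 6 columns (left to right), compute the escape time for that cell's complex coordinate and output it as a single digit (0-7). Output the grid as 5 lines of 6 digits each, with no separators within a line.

Answer: 777777
777777
777777
556777
334456

Derivation:
(row=0, col=0): c = -1.1000 + 0.3400i → escape time 7
(row=0, col=1): c = -0.9500 + 0.3400i → escape time 7
(row=0, col=2): c = -0.8000 + 0.3400i → escape time 7
(row=0, col=3): c = -0.6500 + 0.3400i → escape time 7
(row=0, col=4): c = -0.5000 + 0.3400i → escape time 7
(row=0, col=5): c = -0.3500 + 0.3400i → escape time 7
(row=1, col=0): c = -1.1000 + 0.0475i → escape time 7
(row=1, col=1): c = -0.9500 + 0.0475i → escape time 7
(row=1, col=2): c = -0.8000 + 0.0475i → escape time 7
(row=1, col=3): c = -0.6500 + 0.0475i → escape time 7
(row=1, col=4): c = -0.5000 + 0.0475i → escape time 7
(row=1, col=5): c = -0.3500 + 0.0475i → escape time 7
(row=2, col=0): c = -1.1000 + -0.2450i → escape time 7
(row=2, col=1): c = -0.9500 + -0.2450i → escape time 7
(row=2, col=2): c = -0.8000 + -0.2450i → escape time 7
(row=2, col=3): c = -0.6500 + -0.2450i → escape time 7
(row=2, col=4): c = -0.5000 + -0.2450i → escape time 7
(row=2, col=5): c = -0.3500 + -0.2450i → escape time 7
(row=3, col=0): c = -1.1000 + -0.5375i → escape time 5
(row=3, col=1): c = -0.9500 + -0.5375i → escape time 5
(row=3, col=2): c = -0.8000 + -0.5375i → escape time 6
(row=3, col=3): c = -0.6500 + -0.5375i → escape time 7
(row=3, col=4): c = -0.5000 + -0.5375i → escape time 7
(row=3, col=5): c = -0.3500 + -0.5375i → escape time 7
(row=4, col=0): c = -1.1000 + -0.8300i → escape time 3
(row=4, col=1): c = -0.9500 + -0.8300i → escape time 3
(row=4, col=2): c = -0.8000 + -0.8300i → escape time 4
(row=4, col=3): c = -0.6500 + -0.8300i → escape time 4
(row=4, col=4): c = -0.5000 + -0.8300i → escape time 5
(row=4, col=5): c = -0.3500 + -0.8300i → escape time 6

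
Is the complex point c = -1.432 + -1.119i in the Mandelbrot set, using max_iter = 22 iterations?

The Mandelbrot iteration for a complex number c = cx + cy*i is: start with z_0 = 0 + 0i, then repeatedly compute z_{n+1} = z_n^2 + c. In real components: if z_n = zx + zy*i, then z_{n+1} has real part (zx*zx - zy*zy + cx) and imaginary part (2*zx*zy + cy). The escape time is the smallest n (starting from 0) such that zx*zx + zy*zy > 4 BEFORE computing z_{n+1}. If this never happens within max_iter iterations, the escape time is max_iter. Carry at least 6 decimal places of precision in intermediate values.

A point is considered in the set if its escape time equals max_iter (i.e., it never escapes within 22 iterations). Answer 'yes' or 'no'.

Answer: no

Derivation:
z_0 = 0 + 0i, c = -1.4320 + -1.1190i
Iter 1: z = -1.4320 + -1.1190i, |z|^2 = 3.3028
Iter 2: z = -0.6335 + 2.0858i, |z|^2 = 4.7520
Escaped at iteration 2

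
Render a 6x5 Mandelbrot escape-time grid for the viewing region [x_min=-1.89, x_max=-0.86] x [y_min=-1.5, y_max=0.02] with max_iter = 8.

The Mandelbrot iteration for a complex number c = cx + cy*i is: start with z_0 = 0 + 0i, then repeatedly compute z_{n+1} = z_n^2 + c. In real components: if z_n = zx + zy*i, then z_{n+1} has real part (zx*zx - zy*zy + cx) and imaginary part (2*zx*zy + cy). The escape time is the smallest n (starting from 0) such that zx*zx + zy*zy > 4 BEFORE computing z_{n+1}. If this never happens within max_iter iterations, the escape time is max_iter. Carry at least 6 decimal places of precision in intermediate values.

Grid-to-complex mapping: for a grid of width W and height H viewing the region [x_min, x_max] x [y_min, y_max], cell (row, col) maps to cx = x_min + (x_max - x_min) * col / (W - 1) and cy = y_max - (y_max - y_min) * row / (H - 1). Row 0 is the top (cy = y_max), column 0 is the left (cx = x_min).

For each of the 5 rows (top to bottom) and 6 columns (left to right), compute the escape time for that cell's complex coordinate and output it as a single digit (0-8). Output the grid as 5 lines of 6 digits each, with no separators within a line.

Answer: 788888
344887
133334
112333
111222

Derivation:
(row=0, col=0): c = -1.8900 + 0.0200i → escape time 7
(row=0, col=1): c = -1.6840 + 0.0200i → escape time 8
(row=0, col=2): c = -1.4780 + 0.0200i → escape time 8
(row=0, col=3): c = -1.2720 + 0.0200i → escape time 8
(row=0, col=4): c = -1.0660 + 0.0200i → escape time 8
(row=0, col=5): c = -0.8600 + 0.0200i → escape time 8
(row=1, col=0): c = -1.8900 + -0.3600i → escape time 3
(row=1, col=1): c = -1.6840 + -0.3600i → escape time 4
(row=1, col=2): c = -1.4780 + -0.3600i → escape time 4
(row=1, col=3): c = -1.2720 + -0.3600i → escape time 8
(row=1, col=4): c = -1.0660 + -0.3600i → escape time 8
(row=1, col=5): c = -0.8600 + -0.3600i → escape time 7
(row=2, col=0): c = -1.8900 + -0.7400i → escape time 1
(row=2, col=1): c = -1.6840 + -0.7400i → escape time 3
(row=2, col=2): c = -1.4780 + -0.7400i → escape time 3
(row=2, col=3): c = -1.2720 + -0.7400i → escape time 3
(row=2, col=4): c = -1.0660 + -0.7400i → escape time 3
(row=2, col=5): c = -0.8600 + -0.7400i → escape time 4
(row=3, col=0): c = -1.8900 + -1.1200i → escape time 1
(row=3, col=1): c = -1.6840 + -1.1200i → escape time 1
(row=3, col=2): c = -1.4780 + -1.1200i → escape time 2
(row=3, col=3): c = -1.2720 + -1.1200i → escape time 3
(row=3, col=4): c = -1.0660 + -1.1200i → escape time 3
(row=3, col=5): c = -0.8600 + -1.1200i → escape time 3
(row=4, col=0): c = -1.8900 + -1.5000i → escape time 1
(row=4, col=1): c = -1.6840 + -1.5000i → escape time 1
(row=4, col=2): c = -1.4780 + -1.5000i → escape time 1
(row=4, col=3): c = -1.2720 + -1.5000i → escape time 2
(row=4, col=4): c = -1.0660 + -1.5000i → escape time 2
(row=4, col=5): c = -0.8600 + -1.5000i → escape time 2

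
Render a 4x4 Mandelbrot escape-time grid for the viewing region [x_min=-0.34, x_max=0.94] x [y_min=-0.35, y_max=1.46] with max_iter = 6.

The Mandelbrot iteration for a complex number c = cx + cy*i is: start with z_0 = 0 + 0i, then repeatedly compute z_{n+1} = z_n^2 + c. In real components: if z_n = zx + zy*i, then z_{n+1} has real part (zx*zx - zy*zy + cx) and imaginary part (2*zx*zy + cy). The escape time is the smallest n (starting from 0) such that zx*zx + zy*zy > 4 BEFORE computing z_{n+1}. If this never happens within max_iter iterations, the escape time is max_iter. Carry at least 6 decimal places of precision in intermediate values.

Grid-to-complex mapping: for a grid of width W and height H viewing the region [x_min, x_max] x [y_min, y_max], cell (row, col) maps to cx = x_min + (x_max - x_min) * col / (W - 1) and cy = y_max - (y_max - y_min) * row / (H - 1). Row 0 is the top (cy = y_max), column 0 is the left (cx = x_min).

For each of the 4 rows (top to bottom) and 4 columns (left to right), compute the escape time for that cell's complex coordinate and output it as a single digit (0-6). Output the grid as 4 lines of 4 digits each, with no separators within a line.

Answer: 2222
6532
6653
6653

Derivation:
(row=0, col=0): c = -0.3400 + 1.4600i → escape time 2
(row=0, col=1): c = 0.0867 + 1.4600i → escape time 2
(row=0, col=2): c = 0.5133 + 1.4600i → escape time 2
(row=0, col=3): c = 0.9400 + 1.4600i → escape time 2
(row=1, col=0): c = -0.3400 + 0.8567i → escape time 6
(row=1, col=1): c = 0.0867 + 0.8567i → escape time 5
(row=1, col=2): c = 0.5133 + 0.8567i → escape time 3
(row=1, col=3): c = 0.9400 + 0.8567i → escape time 2
(row=2, col=0): c = -0.3400 + 0.2533i → escape time 6
(row=2, col=1): c = 0.0867 + 0.2533i → escape time 6
(row=2, col=2): c = 0.5133 + 0.2533i → escape time 5
(row=2, col=3): c = 0.9400 + 0.2533i → escape time 3
(row=3, col=0): c = -0.3400 + -0.3500i → escape time 6
(row=3, col=1): c = 0.0867 + -0.3500i → escape time 6
(row=3, col=2): c = 0.5133 + -0.3500i → escape time 5
(row=3, col=3): c = 0.9400 + -0.3500i → escape time 3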